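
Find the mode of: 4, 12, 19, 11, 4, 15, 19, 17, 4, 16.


Frequencies: 4:3, 11:1, 12:1, 15:1, 16:1, 17:1, 19:2
Max frequency = 3
Mode = 4

Mode = 4


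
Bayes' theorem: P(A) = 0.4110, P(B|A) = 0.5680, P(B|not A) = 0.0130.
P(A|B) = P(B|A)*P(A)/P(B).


P(B) = P(B|A)*P(A) + P(B|A')*P(A')
= 0.5680*0.4110 + 0.0130*0.5890
= 0.233448 + 0.007657 = 0.241105
P(A|B) = 0.233448/0.241105 = 0.9682

P(A|B) = 0.9682


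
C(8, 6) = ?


C(8,6) = 8!/(6! × 2!)
= 40320/(720 × 2)
= 28

C(8,6) = 28


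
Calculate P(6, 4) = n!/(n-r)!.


P(6,4) = 6!/2!
= 720/2
= 360

P(6,4) = 360


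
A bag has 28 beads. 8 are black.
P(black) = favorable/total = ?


P = 8/28 = 0.2857

P = 0.2857


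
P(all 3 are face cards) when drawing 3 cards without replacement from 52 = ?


P(all face cards) = (12/52) × (11/51) × (10/50)
= 0.0100

P = 0.0100


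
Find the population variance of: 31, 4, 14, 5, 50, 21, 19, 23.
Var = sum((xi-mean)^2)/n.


Mean = 20.8750
Squared deviations: 102.5156, 284.7656, 47.2656, 252.0156, 848.2656, 0.0156, 3.5156, 4.5156
Sum = 1542.8750
Variance = 1542.8750/8 = 192.8594

Variance = 192.8594


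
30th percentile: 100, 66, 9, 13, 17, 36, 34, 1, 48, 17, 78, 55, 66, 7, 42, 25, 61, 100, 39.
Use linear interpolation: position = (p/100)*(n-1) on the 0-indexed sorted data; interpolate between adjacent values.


Sorted: 1, 7, 9, 13, 17, 17, 25, 34, 36, 39, 42, 48, 55, 61, 66, 66, 78, 100, 100
n = 19
Index = 30/100 * 18 = 5.4000
Lower = data[5] = 17, Upper = data[6] = 25
P30 = 17 + 0.4000*(8) = 20.2000

P30 = 20.2000


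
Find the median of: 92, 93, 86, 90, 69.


Sorted: 69, 86, 90, 92, 93
n = 5 (odd)
Middle value = 90

Median = 90


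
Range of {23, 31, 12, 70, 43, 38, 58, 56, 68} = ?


Max = 70, Min = 12
Range = 70 - 12 = 58

Range = 58


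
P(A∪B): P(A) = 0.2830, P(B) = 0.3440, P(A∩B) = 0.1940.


P(A∪B) = 0.2830 + 0.3440 - 0.1940
= 0.6270 - 0.1940
= 0.4330

P(A∪B) = 0.4330


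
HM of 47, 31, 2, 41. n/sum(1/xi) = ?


Sum of reciprocals = 1/47 + 1/31 + 1/2 + 1/41 = 0.577925
HM = 4/0.577925 = 6.9213

HM = 6.9213


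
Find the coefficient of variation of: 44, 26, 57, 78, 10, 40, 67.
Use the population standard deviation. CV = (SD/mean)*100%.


Mean = 46.0000
SD = 21.7847
CV = (21.7847/46.0000)*100 = 47.3580%

CV = 47.3580%


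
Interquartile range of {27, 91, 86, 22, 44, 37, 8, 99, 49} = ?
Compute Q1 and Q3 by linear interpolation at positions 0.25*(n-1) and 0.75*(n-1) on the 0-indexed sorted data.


Sorted: 8, 22, 27, 37, 44, 49, 86, 91, 99
Q1 (25th %ile) = 27.0000
Q3 (75th %ile) = 86.0000
IQR = 86.0000 - 27.0000 = 59.0000

IQR = 59.0000


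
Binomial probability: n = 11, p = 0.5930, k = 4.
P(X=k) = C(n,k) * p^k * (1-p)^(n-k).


C(11,4) = 330
p^4 = 0.123657
(1-p)^7 = 0.001850
P = 330 * 0.123657 * 0.001850 = 0.0755

P(X=4) = 0.0755


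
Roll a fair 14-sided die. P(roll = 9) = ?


Favorable outcomes (roll = 9): 1
Total outcomes = 14
P = 1/14 = 0.0714

P = 0.0714


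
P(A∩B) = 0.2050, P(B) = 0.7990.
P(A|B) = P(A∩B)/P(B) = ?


P(A|B) = 0.2050/0.7990 = 0.2566

P(A|B) = 0.2566


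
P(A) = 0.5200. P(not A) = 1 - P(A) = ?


P(not A) = 1 - 0.5200 = 0.4800

P(not A) = 0.4800


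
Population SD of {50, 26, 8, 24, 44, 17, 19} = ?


Mean = 26.8571
Variance = 193.2653
SD = sqrt(193.2653) = 13.9020

SD = 13.9020


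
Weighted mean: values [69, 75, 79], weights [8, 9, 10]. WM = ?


Numerator = 69*8 + 75*9 + 79*10 = 2017
Denominator = 8 + 9 + 10 = 27
WM = 2017/27 = 74.7037

WM = 74.7037


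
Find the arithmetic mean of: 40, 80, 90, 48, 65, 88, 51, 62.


Sum = 40 + 80 + 90 + 48 + 65 + 88 + 51 + 62 = 524
n = 8
Mean = 524/8 = 65.5000

Mean = 65.5000


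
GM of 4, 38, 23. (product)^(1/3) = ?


Product = 4 × 38 × 23 = 3496
GM = 3496^(1/3) = 15.1772

GM = 15.1772


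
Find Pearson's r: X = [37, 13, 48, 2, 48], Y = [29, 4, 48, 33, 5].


Mean X = 29.6000, Mean Y = 23.8000
SD X = 18.810635, SD Y = 16.987054
Cov = 42.520000
r = 42.520000/(18.810635*16.987054) = 0.1331

r = 0.1331


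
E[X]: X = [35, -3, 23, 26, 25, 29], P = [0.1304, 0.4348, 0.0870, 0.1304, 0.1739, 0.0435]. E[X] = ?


E[X] = 35*0.1304 - 3*0.4348 + 23*0.0870 + 26*0.1304 + 25*0.1739 + 29*0.0435
= 4.5640 - 1.3044 + 2.0010 + 3.3904 + 4.3475 + 1.2615
= 14.2600

E[X] = 14.2600


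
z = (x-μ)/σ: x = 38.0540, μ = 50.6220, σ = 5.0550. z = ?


z = (38.0540 - 50.6220)/5.0550
= -12.5680/5.0550
= -2.4863

z = -2.4863


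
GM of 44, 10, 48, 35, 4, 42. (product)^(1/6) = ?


Product = 44 × 10 × 48 × 35 × 4 × 42 = 124185600
GM = 124185600^(1/6) = 22.3363

GM = 22.3363


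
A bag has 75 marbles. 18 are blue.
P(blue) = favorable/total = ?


P = 18/75 = 0.2400

P = 0.2400


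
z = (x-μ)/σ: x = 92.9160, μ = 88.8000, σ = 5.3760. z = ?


z = (92.9160 - 88.8000)/5.3760
= 4.1160/5.3760
= 0.7656

z = 0.7656


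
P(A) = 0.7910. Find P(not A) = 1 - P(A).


P(not A) = 1 - 0.7910 = 0.2090

P(not A) = 0.2090


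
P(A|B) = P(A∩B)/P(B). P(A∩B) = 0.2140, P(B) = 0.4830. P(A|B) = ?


P(A|B) = 0.2140/0.4830 = 0.4431

P(A|B) = 0.4431


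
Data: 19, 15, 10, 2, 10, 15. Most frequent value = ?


Frequencies: 2:1, 10:2, 15:2, 19:1
Max frequency = 2
Mode = 10, 15

Mode = 10, 15


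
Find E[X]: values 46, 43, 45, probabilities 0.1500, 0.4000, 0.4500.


E[X] = 46*0.1500 + 43*0.4000 + 45*0.4500
= 6.9000 + 17.2000 + 20.2500
= 44.3500

E[X] = 44.3500


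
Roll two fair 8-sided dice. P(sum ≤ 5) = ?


Total outcomes = 8×8 = 64
Favorable (sum ≤ 5): 10
P = 10/64 = 0.1562

P = 0.1562


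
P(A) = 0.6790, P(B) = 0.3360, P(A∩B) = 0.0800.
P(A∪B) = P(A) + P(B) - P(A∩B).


P(A∪B) = 0.6790 + 0.3360 - 0.0800
= 1.0150 - 0.0800
= 0.9350

P(A∪B) = 0.9350


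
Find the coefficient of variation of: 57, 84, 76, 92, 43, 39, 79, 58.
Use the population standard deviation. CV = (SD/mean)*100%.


Mean = 66.0000
SD = 18.2757
CV = (18.2757/66.0000)*100 = 27.6904%

CV = 27.6904%


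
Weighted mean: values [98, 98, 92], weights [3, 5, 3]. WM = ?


Numerator = 98*3 + 98*5 + 92*3 = 1060
Denominator = 3 + 5 + 3 = 11
WM = 1060/11 = 96.3636

WM = 96.3636


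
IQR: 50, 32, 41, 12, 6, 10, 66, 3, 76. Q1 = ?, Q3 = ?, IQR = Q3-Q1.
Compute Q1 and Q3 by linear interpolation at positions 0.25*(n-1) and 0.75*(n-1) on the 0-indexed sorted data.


Sorted: 3, 6, 10, 12, 32, 41, 50, 66, 76
Q1 (25th %ile) = 10.0000
Q3 (75th %ile) = 50.0000
IQR = 50.0000 - 10.0000 = 40.0000

IQR = 40.0000


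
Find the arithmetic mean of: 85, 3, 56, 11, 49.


Sum = 85 + 3 + 56 + 11 + 49 = 204
n = 5
Mean = 204/5 = 40.8000

Mean = 40.8000


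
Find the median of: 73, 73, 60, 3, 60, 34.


Sorted: 3, 34, 60, 60, 73, 73
n = 6 (even)
Middle values: 60 and 60
Median = (60+60)/2 = 60.0000

Median = 60.0000


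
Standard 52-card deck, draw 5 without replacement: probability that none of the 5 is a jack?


P(no jacks) = (48/52) × (47/51) × (46/50) × (45/49) × (44/48)
= 0.6588

P = 0.6588


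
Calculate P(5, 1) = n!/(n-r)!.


P(5,1) = 5!/4!
= 120/24
= 5

P(5,1) = 5


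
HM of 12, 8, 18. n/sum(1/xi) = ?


Sum of reciprocals = 1/12 + 1/8 + 1/18 = 0.263889
HM = 3/0.263889 = 11.3684

HM = 11.3684


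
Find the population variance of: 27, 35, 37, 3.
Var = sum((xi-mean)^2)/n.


Mean = 25.5000
Squared deviations: 2.2500, 90.2500, 132.2500, 506.2500
Sum = 731.0000
Variance = 731.0000/4 = 182.7500

Variance = 182.7500


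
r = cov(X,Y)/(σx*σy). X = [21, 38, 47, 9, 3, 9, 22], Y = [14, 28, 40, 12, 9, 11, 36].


Mean X = 21.2857, Mean Y = 21.4286
SD X = 15.011560, SD Y = 11.998299
Cov = 153.020408
r = 153.020408/(15.011560*11.998299) = 0.8496

r = 0.8496


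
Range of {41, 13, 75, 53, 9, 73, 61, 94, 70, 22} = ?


Max = 94, Min = 9
Range = 94 - 9 = 85

Range = 85


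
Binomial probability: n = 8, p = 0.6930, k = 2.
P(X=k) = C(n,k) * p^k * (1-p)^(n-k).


C(8,2) = 28
p^2 = 0.480249
(1-p)^6 = 0.000837
P = 28 * 0.480249 * 0.000837 = 0.0113

P(X=2) = 0.0113


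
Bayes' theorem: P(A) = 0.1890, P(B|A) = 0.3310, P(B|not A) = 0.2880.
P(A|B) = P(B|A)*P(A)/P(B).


P(B) = P(B|A)*P(A) + P(B|A')*P(A')
= 0.3310*0.1890 + 0.2880*0.8110
= 0.062559 + 0.233568 = 0.296127
P(A|B) = 0.062559/0.296127 = 0.2113

P(A|B) = 0.2113


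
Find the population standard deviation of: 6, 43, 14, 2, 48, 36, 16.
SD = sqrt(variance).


Mean = 23.5714
Variance = 293.1020
SD = sqrt(293.1020) = 17.1202

SD = 17.1202


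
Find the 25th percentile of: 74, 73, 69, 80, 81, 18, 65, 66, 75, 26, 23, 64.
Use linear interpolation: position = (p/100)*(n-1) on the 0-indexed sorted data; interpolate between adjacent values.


Sorted: 18, 23, 26, 64, 65, 66, 69, 73, 74, 75, 80, 81
n = 12
Index = 25/100 * 11 = 2.7500
Lower = data[2] = 26, Upper = data[3] = 64
P25 = 26 + 0.7500*(38) = 54.5000

P25 = 54.5000


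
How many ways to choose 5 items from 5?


C(5,5) = 5!/(5! × 0!)
= 120/(120 × 1)
= 1

C(5,5) = 1


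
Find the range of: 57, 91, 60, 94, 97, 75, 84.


Max = 97, Min = 57
Range = 97 - 57 = 40

Range = 40


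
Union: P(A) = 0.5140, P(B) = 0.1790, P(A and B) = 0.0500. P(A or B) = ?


P(A∪B) = 0.5140 + 0.1790 - 0.0500
= 0.6930 - 0.0500
= 0.6430

P(A∪B) = 0.6430


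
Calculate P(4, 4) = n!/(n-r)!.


P(4,4) = 4!/0!
= 24/1
= 24

P(4,4) = 24


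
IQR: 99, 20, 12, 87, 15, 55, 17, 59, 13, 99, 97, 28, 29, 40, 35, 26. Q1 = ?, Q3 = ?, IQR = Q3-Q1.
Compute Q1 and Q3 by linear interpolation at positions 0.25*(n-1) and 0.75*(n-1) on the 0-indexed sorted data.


Sorted: 12, 13, 15, 17, 20, 26, 28, 29, 35, 40, 55, 59, 87, 97, 99, 99
Q1 (25th %ile) = 19.2500
Q3 (75th %ile) = 66.0000
IQR = 66.0000 - 19.2500 = 46.7500

IQR = 46.7500


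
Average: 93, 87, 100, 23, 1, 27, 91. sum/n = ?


Sum = 93 + 87 + 100 + 23 + 1 + 27 + 91 = 422
n = 7
Mean = 422/7 = 60.2857

Mean = 60.2857


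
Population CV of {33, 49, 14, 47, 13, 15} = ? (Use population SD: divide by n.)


Mean = 28.5000
SD = 15.3596
CV = (15.3596/28.5000)*100 = 53.8933%

CV = 53.8933%


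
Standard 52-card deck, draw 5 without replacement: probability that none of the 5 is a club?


P(no clubs) = (39/52) × (38/51) × (37/50) × (36/49) × (35/48)
= 0.2215

P = 0.2215


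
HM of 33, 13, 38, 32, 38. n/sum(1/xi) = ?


Sum of reciprocals = 1/33 + 1/13 + 1/38 + 1/32 + 1/38 = 0.191108
HM = 5/0.191108 = 26.1633

HM = 26.1633


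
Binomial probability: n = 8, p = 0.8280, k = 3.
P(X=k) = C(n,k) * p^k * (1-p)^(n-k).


C(8,3) = 56
p^3 = 0.567664
(1-p)^5 = 0.000151
P = 56 * 0.567664 * 0.000151 = 0.0048

P(X=3) = 0.0048


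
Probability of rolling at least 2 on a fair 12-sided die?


Favorable outcomes (roll ≥ 2): 11
Total outcomes = 12
P = 11/12 = 0.9167

P = 0.9167


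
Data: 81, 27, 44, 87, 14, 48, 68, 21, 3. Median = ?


Sorted: 3, 14, 21, 27, 44, 48, 68, 81, 87
n = 9 (odd)
Middle value = 44

Median = 44


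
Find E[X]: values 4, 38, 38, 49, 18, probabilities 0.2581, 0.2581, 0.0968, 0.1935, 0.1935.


E[X] = 4*0.2581 + 38*0.2581 + 38*0.0968 + 49*0.1935 + 18*0.1935
= 1.0324 + 9.8078 + 3.6784 + 9.4815 + 3.4830
= 27.4831

E[X] = 27.4831


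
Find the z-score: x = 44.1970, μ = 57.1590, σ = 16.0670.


z = (44.1970 - 57.1590)/16.0670
= -12.9620/16.0670
= -0.8067

z = -0.8067


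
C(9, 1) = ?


C(9,1) = 9!/(1! × 8!)
= 362880/(1 × 40320)
= 9

C(9,1) = 9


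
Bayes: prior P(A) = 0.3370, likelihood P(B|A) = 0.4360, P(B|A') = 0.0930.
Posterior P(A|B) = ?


P(B) = P(B|A)*P(A) + P(B|A')*P(A')
= 0.4360*0.3370 + 0.0930*0.6630
= 0.146932 + 0.061659 = 0.208591
P(A|B) = 0.146932/0.208591 = 0.7044

P(A|B) = 0.7044


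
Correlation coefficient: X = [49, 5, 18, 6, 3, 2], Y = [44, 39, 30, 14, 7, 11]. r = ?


Mean X = 13.8333, Mean Y = 24.1667
SD X = 16.587311, SD Y = 14.252680
Cov = 168.694444
r = 168.694444/(16.587311*14.252680) = 0.7136

r = 0.7136


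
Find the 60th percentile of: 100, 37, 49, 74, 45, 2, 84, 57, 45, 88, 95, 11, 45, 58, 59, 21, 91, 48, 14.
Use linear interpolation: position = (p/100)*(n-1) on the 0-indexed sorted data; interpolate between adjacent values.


Sorted: 2, 11, 14, 21, 37, 45, 45, 45, 48, 49, 57, 58, 59, 74, 84, 88, 91, 95, 100
n = 19
Index = 60/100 * 18 = 10.8000
Lower = data[10] = 57, Upper = data[11] = 58
P60 = 57 + 0.8000*(1) = 57.8000

P60 = 57.8000


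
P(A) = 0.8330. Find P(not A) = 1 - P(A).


P(not A) = 1 - 0.8330 = 0.1670

P(not A) = 0.1670


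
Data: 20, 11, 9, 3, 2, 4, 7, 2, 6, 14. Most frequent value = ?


Frequencies: 2:2, 3:1, 4:1, 6:1, 7:1, 9:1, 11:1, 14:1, 20:1
Max frequency = 2
Mode = 2

Mode = 2


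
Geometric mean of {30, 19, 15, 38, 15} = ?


Product = 30 × 19 × 15 × 38 × 15 = 4873500
GM = 4873500^(1/5) = 21.7555

GM = 21.7555


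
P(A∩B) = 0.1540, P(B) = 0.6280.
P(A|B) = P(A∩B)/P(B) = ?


P(A|B) = 0.1540/0.6280 = 0.2452

P(A|B) = 0.2452


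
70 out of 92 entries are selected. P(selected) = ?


P = 70/92 = 0.7609

P = 0.7609


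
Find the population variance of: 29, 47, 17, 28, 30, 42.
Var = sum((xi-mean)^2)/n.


Mean = 32.1667
Squared deviations: 10.0278, 220.0278, 230.0278, 17.3611, 4.6944, 96.6944
Sum = 578.8333
Variance = 578.8333/6 = 96.4722

Variance = 96.4722


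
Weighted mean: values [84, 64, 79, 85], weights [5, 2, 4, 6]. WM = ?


Numerator = 84*5 + 64*2 + 79*4 + 85*6 = 1374
Denominator = 5 + 2 + 4 + 6 = 17
WM = 1374/17 = 80.8235

WM = 80.8235


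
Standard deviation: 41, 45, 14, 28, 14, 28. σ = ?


Mean = 28.3333
Variance = 141.5556
SD = sqrt(141.5556) = 11.8977

SD = 11.8977


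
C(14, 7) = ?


C(14,7) = 14!/(7! × 7!)
= 87178291200/(5040 × 5040)
= 3432

C(14,7) = 3432


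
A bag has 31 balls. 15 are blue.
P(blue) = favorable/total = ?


P = 15/31 = 0.4839

P = 0.4839


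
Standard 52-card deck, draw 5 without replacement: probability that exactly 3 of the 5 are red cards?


Hypergeometric: P(X=3) = C(26,3)·C(26,2) / C(52,5)
= 2600 × 325 / 2598960
= 845000/2598960 = 0.3251

P = 0.3251


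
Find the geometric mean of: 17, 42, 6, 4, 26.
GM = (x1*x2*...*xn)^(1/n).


Product = 17 × 42 × 6 × 4 × 26 = 445536
GM = 445536^(1/5) = 13.4827

GM = 13.4827


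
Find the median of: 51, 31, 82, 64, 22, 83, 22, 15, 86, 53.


Sorted: 15, 22, 22, 31, 51, 53, 64, 82, 83, 86
n = 10 (even)
Middle values: 51 and 53
Median = (51+53)/2 = 52.0000

Median = 52.0000


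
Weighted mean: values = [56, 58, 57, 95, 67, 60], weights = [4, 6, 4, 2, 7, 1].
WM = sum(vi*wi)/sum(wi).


Numerator = 56*4 + 58*6 + 57*4 + 95*2 + 67*7 + 60*1 = 1519
Denominator = 4 + 6 + 4 + 2 + 7 + 1 = 24
WM = 1519/24 = 63.2917

WM = 63.2917


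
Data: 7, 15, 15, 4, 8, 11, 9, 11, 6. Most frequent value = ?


Frequencies: 4:1, 6:1, 7:1, 8:1, 9:1, 11:2, 15:2
Max frequency = 2
Mode = 11, 15

Mode = 11, 15


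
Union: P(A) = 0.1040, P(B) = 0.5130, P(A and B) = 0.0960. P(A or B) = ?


P(A∪B) = 0.1040 + 0.5130 - 0.0960
= 0.6170 - 0.0960
= 0.5210

P(A∪B) = 0.5210


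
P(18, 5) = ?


P(18,5) = 18!/13!
= 6402373705728000/6227020800
= 1028160

P(18,5) = 1028160


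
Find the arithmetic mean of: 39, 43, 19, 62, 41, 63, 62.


Sum = 39 + 43 + 19 + 62 + 41 + 63 + 62 = 329
n = 7
Mean = 329/7 = 47.0000

Mean = 47.0000


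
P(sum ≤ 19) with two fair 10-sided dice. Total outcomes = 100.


Total outcomes = 10×10 = 100
Favorable (sum ≤ 19): 99
P = 99/100 = 0.9900

P = 0.9900


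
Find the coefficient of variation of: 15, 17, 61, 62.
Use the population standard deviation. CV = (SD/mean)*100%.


Mean = 38.7500
SD = 22.7637
CV = (22.7637/38.7500)*100 = 58.7451%

CV = 58.7451%


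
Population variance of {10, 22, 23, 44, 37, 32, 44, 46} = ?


Mean = 32.2500
Squared deviations: 495.0625, 105.0625, 85.5625, 138.0625, 22.5625, 0.0625, 138.0625, 189.0625
Sum = 1173.5000
Variance = 1173.5000/8 = 146.6875

Variance = 146.6875


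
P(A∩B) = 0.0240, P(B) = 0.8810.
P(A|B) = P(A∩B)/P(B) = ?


P(A|B) = 0.0240/0.8810 = 0.0272

P(A|B) = 0.0272


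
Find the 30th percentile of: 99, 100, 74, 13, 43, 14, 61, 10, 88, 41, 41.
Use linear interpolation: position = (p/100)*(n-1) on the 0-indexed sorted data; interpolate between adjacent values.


Sorted: 10, 13, 14, 41, 41, 43, 61, 74, 88, 99, 100
n = 11
Index = 30/100 * 10 = 3.0000
Lower = data[3] = 41, Upper = data[4] = 41
P30 = 41 + 0*(0) = 41.0000

P30 = 41.0000


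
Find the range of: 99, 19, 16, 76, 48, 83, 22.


Max = 99, Min = 16
Range = 99 - 16 = 83

Range = 83


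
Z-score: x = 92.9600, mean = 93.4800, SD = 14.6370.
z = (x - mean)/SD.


z = (92.9600 - 93.4800)/14.6370
= -0.5200/14.6370
= -0.0355

z = -0.0355


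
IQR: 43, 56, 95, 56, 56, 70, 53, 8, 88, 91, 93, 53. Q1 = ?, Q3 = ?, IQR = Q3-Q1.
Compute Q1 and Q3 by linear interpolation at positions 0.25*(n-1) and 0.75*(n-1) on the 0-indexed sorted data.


Sorted: 8, 43, 53, 53, 56, 56, 56, 70, 88, 91, 93, 95
Q1 (25th %ile) = 53.0000
Q3 (75th %ile) = 88.7500
IQR = 88.7500 - 53.0000 = 35.7500

IQR = 35.7500


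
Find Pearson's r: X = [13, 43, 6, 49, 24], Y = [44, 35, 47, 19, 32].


Mean X = 27.0000, Mean Y = 35.4000
SD X = 16.649324, SD Y = 9.891410
Cov = -144.200000
r = -144.200000/(16.649324*9.891410) = -0.8756

r = -0.8756


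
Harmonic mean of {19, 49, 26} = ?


Sum of reciprocals = 1/19 + 1/49 + 1/26 = 0.111501
HM = 3/0.111501 = 26.9055

HM = 26.9055


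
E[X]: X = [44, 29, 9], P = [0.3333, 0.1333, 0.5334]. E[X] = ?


E[X] = 44*0.3333 + 29*0.1333 + 9*0.5334
= 14.6652 + 3.8657 + 4.8006
= 23.3315

E[X] = 23.3315


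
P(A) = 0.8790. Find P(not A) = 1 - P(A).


P(not A) = 1 - 0.8790 = 0.1210

P(not A) = 0.1210


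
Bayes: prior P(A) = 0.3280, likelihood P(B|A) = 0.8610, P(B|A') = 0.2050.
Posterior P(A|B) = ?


P(B) = P(B|A)*P(A) + P(B|A')*P(A')
= 0.8610*0.3280 + 0.2050*0.6720
= 0.282408 + 0.137760 = 0.420168
P(A|B) = 0.282408/0.420168 = 0.6721

P(A|B) = 0.6721


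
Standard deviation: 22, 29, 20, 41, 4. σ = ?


Mean = 23.2000
Variance = 146.1600
SD = sqrt(146.1600) = 12.0897

SD = 12.0897


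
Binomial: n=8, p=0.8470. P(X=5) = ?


C(8,5) = 56
p^5 = 0.435930
(1-p)^3 = 0.003582
P = 56 * 0.435930 * 0.003582 = 0.0874

P(X=5) = 0.0874


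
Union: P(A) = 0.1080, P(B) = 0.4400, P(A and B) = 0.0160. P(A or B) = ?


P(A∪B) = 0.1080 + 0.4400 - 0.0160
= 0.5480 - 0.0160
= 0.5320

P(A∪B) = 0.5320


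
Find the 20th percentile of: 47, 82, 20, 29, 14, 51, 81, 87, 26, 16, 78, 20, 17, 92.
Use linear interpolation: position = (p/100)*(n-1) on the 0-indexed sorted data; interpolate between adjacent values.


Sorted: 14, 16, 17, 20, 20, 26, 29, 47, 51, 78, 81, 82, 87, 92
n = 14
Index = 20/100 * 13 = 2.6000
Lower = data[2] = 17, Upper = data[3] = 20
P20 = 17 + 0.6000*(3) = 18.8000

P20 = 18.8000


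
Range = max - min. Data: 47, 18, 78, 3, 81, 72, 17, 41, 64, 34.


Max = 81, Min = 3
Range = 81 - 3 = 78

Range = 78


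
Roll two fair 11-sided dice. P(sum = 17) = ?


Total outcomes = 11×11 = 121
Favorable (sum = 17): 6
P = 6/121 = 0.0496

P = 0.0496


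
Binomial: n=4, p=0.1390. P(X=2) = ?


C(4,2) = 6
p^2 = 0.019321
(1-p)^2 = 0.741321
P = 6 * 0.019321 * 0.741321 = 0.0859

P(X=2) = 0.0859


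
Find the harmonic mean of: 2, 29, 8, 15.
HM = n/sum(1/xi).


Sum of reciprocals = 1/2 + 1/29 + 1/8 + 1/15 = 0.726149
HM = 4/0.726149 = 5.5085

HM = 5.5085


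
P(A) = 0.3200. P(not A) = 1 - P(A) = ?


P(not A) = 1 - 0.3200 = 0.6800

P(not A) = 0.6800


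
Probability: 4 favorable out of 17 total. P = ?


P = 4/17 = 0.2353

P = 0.2353


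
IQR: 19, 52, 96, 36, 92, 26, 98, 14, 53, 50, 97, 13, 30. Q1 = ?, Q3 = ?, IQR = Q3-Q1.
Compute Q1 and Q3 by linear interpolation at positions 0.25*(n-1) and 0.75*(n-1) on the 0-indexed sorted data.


Sorted: 13, 14, 19, 26, 30, 36, 50, 52, 53, 92, 96, 97, 98
Q1 (25th %ile) = 26.0000
Q3 (75th %ile) = 92.0000
IQR = 92.0000 - 26.0000 = 66.0000

IQR = 66.0000


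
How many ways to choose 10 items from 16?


C(16,10) = 16!/(10! × 6!)
= 20922789888000/(3628800 × 720)
= 8008

C(16,10) = 8008


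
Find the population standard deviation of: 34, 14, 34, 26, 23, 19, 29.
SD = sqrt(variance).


Mean = 25.5714
Variance = 48.2449
SD = sqrt(48.2449) = 6.9459

SD = 6.9459


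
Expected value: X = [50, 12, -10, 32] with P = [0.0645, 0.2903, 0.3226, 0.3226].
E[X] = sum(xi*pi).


E[X] = 50*0.0645 + 12*0.2903 - 10*0.3226 + 32*0.3226
= 3.2250 + 3.4836 - 3.2260 + 10.3232
= 13.8058

E[X] = 13.8058


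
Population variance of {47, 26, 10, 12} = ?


Mean = 23.7500
Squared deviations: 540.5625, 5.0625, 189.0625, 138.0625
Sum = 872.7500
Variance = 872.7500/4 = 218.1875

Variance = 218.1875


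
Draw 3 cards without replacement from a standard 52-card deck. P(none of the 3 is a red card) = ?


P(no red cards) = (26/52) × (25/51) × (24/50)
= 0.1176

P = 0.1176


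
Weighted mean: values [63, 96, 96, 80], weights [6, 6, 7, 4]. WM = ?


Numerator = 63*6 + 96*6 + 96*7 + 80*4 = 1946
Denominator = 6 + 6 + 7 + 4 = 23
WM = 1946/23 = 84.6087

WM = 84.6087


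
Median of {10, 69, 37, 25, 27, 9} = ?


Sorted: 9, 10, 25, 27, 37, 69
n = 6 (even)
Middle values: 25 and 27
Median = (25+27)/2 = 26.0000

Median = 26.0000


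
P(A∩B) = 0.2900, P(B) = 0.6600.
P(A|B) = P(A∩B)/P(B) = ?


P(A|B) = 0.2900/0.6600 = 0.4394

P(A|B) = 0.4394


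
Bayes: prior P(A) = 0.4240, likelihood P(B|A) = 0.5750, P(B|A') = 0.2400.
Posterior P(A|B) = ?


P(B) = P(B|A)*P(A) + P(B|A')*P(A')
= 0.5750*0.4240 + 0.2400*0.5760
= 0.243800 + 0.138240 = 0.382040
P(A|B) = 0.243800/0.382040 = 0.6382

P(A|B) = 0.6382


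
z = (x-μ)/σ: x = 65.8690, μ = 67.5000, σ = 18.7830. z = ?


z = (65.8690 - 67.5000)/18.7830
= -1.6310/18.7830
= -0.0868

z = -0.0868


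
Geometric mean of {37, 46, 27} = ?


Product = 37 × 46 × 27 = 45954
GM = 45954^(1/3) = 35.8185

GM = 35.8185


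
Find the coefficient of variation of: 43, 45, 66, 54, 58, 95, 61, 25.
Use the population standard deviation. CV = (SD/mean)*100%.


Mean = 55.8750
SD = 19.0554
CV = (19.0554/55.8750)*100 = 34.1037%

CV = 34.1037%


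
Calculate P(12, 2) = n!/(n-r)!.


P(12,2) = 12!/10!
= 479001600/3628800
= 132

P(12,2) = 132


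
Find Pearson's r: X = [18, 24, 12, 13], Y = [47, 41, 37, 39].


Mean X = 16.7500, Mean Y = 41.0000
SD X = 4.763140, SD Y = 3.741657
Cov = 8.500000
r = 8.500000/(4.763140*3.741657) = 0.4769

r = 0.4769


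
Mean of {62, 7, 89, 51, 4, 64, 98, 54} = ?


Sum = 62 + 7 + 89 + 51 + 4 + 64 + 98 + 54 = 429
n = 8
Mean = 429/8 = 53.6250

Mean = 53.6250


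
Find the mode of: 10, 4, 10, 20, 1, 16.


Frequencies: 1:1, 4:1, 10:2, 16:1, 20:1
Max frequency = 2
Mode = 10

Mode = 10


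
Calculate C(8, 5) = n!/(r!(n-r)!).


C(8,5) = 8!/(5! × 3!)
= 40320/(120 × 6)
= 56

C(8,5) = 56


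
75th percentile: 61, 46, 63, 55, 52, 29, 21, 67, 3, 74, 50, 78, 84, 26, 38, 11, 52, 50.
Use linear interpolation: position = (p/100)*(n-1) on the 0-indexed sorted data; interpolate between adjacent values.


Sorted: 3, 11, 21, 26, 29, 38, 46, 50, 50, 52, 52, 55, 61, 63, 67, 74, 78, 84
n = 18
Index = 75/100 * 17 = 12.7500
Lower = data[12] = 61, Upper = data[13] = 63
P75 = 61 + 0.7500*(2) = 62.5000

P75 = 62.5000


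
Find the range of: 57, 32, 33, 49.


Max = 57, Min = 32
Range = 57 - 32 = 25

Range = 25


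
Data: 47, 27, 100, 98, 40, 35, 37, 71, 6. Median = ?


Sorted: 6, 27, 35, 37, 40, 47, 71, 98, 100
n = 9 (odd)
Middle value = 40

Median = 40


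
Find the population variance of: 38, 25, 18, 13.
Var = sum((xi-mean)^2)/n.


Mean = 23.5000
Squared deviations: 210.2500, 2.2500, 30.2500, 110.2500
Sum = 353.0000
Variance = 353.0000/4 = 88.2500

Variance = 88.2500


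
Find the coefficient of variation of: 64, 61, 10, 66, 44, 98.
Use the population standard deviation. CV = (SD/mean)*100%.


Mean = 57.1667
SD = 26.4727
CV = (26.4727/57.1667)*100 = 46.3080%

CV = 46.3080%


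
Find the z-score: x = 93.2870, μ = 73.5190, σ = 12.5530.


z = (93.2870 - 73.5190)/12.5530
= 19.7680/12.5530
= 1.5748

z = 1.5748


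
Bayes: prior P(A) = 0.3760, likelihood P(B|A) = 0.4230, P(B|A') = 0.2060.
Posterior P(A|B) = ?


P(B) = P(B|A)*P(A) + P(B|A')*P(A')
= 0.4230*0.3760 + 0.2060*0.6240
= 0.159048 + 0.128544 = 0.287592
P(A|B) = 0.159048/0.287592 = 0.5530

P(A|B) = 0.5530


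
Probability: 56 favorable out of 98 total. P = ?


P = 56/98 = 0.5714

P = 0.5714


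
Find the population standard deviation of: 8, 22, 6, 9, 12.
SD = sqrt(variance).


Mean = 11.4000
Variance = 31.8400
SD = sqrt(31.8400) = 5.6427

SD = 5.6427


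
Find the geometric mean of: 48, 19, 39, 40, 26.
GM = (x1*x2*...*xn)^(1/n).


Product = 48 × 19 × 39 × 40 × 26 = 36990720
GM = 36990720^(1/5) = 32.6301

GM = 32.6301


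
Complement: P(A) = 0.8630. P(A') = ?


P(not A) = 1 - 0.8630 = 0.1370

P(not A) = 0.1370


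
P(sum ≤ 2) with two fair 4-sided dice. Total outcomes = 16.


Total outcomes = 4×4 = 16
Favorable (sum ≤ 2): 1
P = 1/16 = 0.0625

P = 0.0625


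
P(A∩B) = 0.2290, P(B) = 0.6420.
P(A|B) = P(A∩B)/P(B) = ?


P(A|B) = 0.2290/0.6420 = 0.3567

P(A|B) = 0.3567


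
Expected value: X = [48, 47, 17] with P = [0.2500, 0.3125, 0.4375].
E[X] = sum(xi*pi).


E[X] = 48*0.2500 + 47*0.3125 + 17*0.4375
= 12.0000 + 14.6875 + 7.4375
= 34.1250

E[X] = 34.1250


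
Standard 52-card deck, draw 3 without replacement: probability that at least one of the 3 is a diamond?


P(at least one) = 1 - P(none)
P(none) = (39/52) × (38/51) × (37/50) = 0.413529
P(at least one) = 1 - 0.413529 = 0.5865

P = 0.5865


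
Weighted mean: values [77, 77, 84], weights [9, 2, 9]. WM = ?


Numerator = 77*9 + 77*2 + 84*9 = 1603
Denominator = 9 + 2 + 9 = 20
WM = 1603/20 = 80.1500

WM = 80.1500


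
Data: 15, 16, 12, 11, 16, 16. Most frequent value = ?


Frequencies: 11:1, 12:1, 15:1, 16:3
Max frequency = 3
Mode = 16

Mode = 16


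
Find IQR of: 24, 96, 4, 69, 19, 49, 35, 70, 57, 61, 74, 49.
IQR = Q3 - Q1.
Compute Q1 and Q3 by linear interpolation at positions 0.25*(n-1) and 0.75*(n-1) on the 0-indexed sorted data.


Sorted: 4, 19, 24, 35, 49, 49, 57, 61, 69, 70, 74, 96
Q1 (25th %ile) = 32.2500
Q3 (75th %ile) = 69.2500
IQR = 69.2500 - 32.2500 = 37.0000

IQR = 37.0000


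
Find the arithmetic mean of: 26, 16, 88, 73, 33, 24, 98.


Sum = 26 + 16 + 88 + 73 + 33 + 24 + 98 = 358
n = 7
Mean = 358/7 = 51.1429

Mean = 51.1429


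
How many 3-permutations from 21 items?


P(21,3) = 21!/18!
= 51090942171709440000/6402373705728000
= 7980

P(21,3) = 7980


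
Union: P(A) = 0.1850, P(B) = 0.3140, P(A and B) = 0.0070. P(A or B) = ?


P(A∪B) = 0.1850 + 0.3140 - 0.0070
= 0.4990 - 0.0070
= 0.4920

P(A∪B) = 0.4920


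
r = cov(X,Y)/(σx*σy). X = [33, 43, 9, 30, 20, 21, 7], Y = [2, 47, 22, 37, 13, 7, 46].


Mean X = 23.2857, Mean Y = 24.8571
SD X = 12.032270, SD Y = 17.216508
Cov = 10.326531
r = 10.326531/(12.032270*17.216508) = 0.0498

r = 0.0498


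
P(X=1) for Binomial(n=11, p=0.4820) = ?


C(11,1) = 11
p^1 = 0.482000
(1-p)^10 = 0.001391
P = 11 * 0.482000 * 0.001391 = 0.0074

P(X=1) = 0.0074


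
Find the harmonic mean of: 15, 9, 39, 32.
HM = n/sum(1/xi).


Sum of reciprocals = 1/15 + 1/9 + 1/39 + 1/32 = 0.234669
HM = 4/0.234669 = 17.0453

HM = 17.0453


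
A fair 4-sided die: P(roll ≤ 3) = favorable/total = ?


Favorable outcomes (roll ≤ 3): 3
Total outcomes = 4
P = 3/4 = 0.7500

P = 0.7500


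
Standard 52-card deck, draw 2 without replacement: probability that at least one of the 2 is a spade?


P(at least one) = 1 - P(none)
P(none) = (39/52) × (38/51) = 0.558824
P(at least one) = 1 - 0.558824 = 0.4412

P = 0.4412


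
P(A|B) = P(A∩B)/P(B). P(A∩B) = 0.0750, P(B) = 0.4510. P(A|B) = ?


P(A|B) = 0.0750/0.4510 = 0.1663

P(A|B) = 0.1663


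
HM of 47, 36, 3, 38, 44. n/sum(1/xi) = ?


Sum of reciprocals = 1/47 + 1/36 + 1/3 + 1/38 + 1/44 = 0.431431
HM = 5/0.431431 = 11.5893

HM = 11.5893


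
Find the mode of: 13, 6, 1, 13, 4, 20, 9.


Frequencies: 1:1, 4:1, 6:1, 9:1, 13:2, 20:1
Max frequency = 2
Mode = 13

Mode = 13


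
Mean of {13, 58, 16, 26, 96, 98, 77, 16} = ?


Sum = 13 + 58 + 16 + 26 + 96 + 98 + 77 + 16 = 400
n = 8
Mean = 400/8 = 50.0000

Mean = 50.0000


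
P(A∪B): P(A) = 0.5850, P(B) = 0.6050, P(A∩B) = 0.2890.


P(A∪B) = 0.5850 + 0.6050 - 0.2890
= 1.1900 - 0.2890
= 0.9010

P(A∪B) = 0.9010


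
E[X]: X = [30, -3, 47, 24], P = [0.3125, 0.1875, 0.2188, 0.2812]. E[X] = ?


E[X] = 30*0.3125 - 3*0.1875 + 47*0.2188 + 24*0.2812
= 9.3750 - 0.5625 + 10.2836 + 6.7488
= 25.8449

E[X] = 25.8449


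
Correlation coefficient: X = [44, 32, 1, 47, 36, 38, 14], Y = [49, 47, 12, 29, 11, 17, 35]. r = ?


Mean X = 30.2857, Mean Y = 28.5714
SD X = 15.516943, SD Y = 14.714979
Cov = 72.836735
r = 72.836735/(15.516943*14.714979) = 0.3190

r = 0.3190


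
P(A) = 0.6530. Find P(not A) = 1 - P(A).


P(not A) = 1 - 0.6530 = 0.3470

P(not A) = 0.3470


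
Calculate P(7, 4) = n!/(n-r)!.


P(7,4) = 7!/3!
= 5040/6
= 840

P(7,4) = 840


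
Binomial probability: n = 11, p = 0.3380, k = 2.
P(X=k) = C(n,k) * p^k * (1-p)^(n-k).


C(11,2) = 55
p^2 = 0.114244
(1-p)^9 = 0.024419
P = 55 * 0.114244 * 0.024419 = 0.1534

P(X=2) = 0.1534


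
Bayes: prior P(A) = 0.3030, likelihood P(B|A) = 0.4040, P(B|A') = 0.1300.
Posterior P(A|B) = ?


P(B) = P(B|A)*P(A) + P(B|A')*P(A')
= 0.4040*0.3030 + 0.1300*0.6970
= 0.122412 + 0.090610 = 0.213022
P(A|B) = 0.122412/0.213022 = 0.5746

P(A|B) = 0.5746


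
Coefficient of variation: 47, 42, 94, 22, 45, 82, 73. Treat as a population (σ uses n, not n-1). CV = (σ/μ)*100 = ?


Mean = 57.8571
SD = 23.7212
CV = (23.7212/57.8571)*100 = 40.9996%

CV = 40.9996%


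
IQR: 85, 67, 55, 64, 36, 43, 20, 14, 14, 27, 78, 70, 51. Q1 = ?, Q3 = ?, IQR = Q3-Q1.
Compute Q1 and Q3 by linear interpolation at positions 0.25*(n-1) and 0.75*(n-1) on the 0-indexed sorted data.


Sorted: 14, 14, 20, 27, 36, 43, 51, 55, 64, 67, 70, 78, 85
Q1 (25th %ile) = 27.0000
Q3 (75th %ile) = 67.0000
IQR = 67.0000 - 27.0000 = 40.0000

IQR = 40.0000


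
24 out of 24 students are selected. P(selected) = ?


P = 24/24 = 1.0000

P = 1.0000


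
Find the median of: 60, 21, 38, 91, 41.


Sorted: 21, 38, 41, 60, 91
n = 5 (odd)
Middle value = 41

Median = 41


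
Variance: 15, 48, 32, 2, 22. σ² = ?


Mean = 23.8000
Squared deviations: 77.4400, 585.6400, 67.2400, 475.2400, 3.2400
Sum = 1208.8000
Variance = 1208.8000/5 = 241.7600

Variance = 241.7600


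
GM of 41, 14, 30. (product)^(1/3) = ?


Product = 41 × 14 × 30 = 17220
GM = 17220^(1/3) = 25.8233

GM = 25.8233


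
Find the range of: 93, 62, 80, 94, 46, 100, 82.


Max = 100, Min = 46
Range = 100 - 46 = 54

Range = 54


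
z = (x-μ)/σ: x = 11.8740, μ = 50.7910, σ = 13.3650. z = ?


z = (11.8740 - 50.7910)/13.3650
= -38.9170/13.3650
= -2.9119

z = -2.9119


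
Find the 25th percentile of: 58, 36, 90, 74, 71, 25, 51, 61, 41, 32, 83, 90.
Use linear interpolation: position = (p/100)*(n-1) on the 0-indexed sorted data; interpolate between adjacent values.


Sorted: 25, 32, 36, 41, 51, 58, 61, 71, 74, 83, 90, 90
n = 12
Index = 25/100 * 11 = 2.7500
Lower = data[2] = 36, Upper = data[3] = 41
P25 = 36 + 0.7500*(5) = 39.7500

P25 = 39.7500


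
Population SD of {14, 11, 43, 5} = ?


Mean = 18.2500
Variance = 214.6875
SD = sqrt(214.6875) = 14.6522

SD = 14.6522


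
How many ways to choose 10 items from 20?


C(20,10) = 20!/(10! × 10!)
= 2432902008176640000/(3628800 × 3628800)
= 184756

C(20,10) = 184756


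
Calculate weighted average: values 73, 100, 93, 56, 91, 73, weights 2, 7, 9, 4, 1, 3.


Numerator = 73*2 + 100*7 + 93*9 + 56*4 + 91*1 + 73*3 = 2217
Denominator = 2 + 7 + 9 + 4 + 1 + 3 = 26
WM = 2217/26 = 85.2692

WM = 85.2692


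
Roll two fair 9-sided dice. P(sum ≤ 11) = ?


Total outcomes = 9×9 = 81
Favorable (sum ≤ 11): 53
P = 53/81 = 0.6543

P = 0.6543


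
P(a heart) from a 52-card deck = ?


13 hearts in 52 cards
P = 13/52 = 0.2500

P = 0.2500


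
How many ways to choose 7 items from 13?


C(13,7) = 13!/(7! × 6!)
= 6227020800/(5040 × 720)
= 1716

C(13,7) = 1716


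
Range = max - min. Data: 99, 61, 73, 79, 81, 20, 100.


Max = 100, Min = 20
Range = 100 - 20 = 80

Range = 80


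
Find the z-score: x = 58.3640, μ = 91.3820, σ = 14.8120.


z = (58.3640 - 91.3820)/14.8120
= -33.0180/14.8120
= -2.2291

z = -2.2291


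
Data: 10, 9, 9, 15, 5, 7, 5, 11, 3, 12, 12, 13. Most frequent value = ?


Frequencies: 3:1, 5:2, 7:1, 9:2, 10:1, 11:1, 12:2, 13:1, 15:1
Max frequency = 2
Mode = 5, 9, 12

Mode = 5, 9, 12


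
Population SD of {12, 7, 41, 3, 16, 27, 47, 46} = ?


Mean = 24.8750
Variance = 280.3594
SD = sqrt(280.3594) = 16.7439

SD = 16.7439


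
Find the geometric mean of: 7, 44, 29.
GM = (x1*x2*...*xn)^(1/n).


Product = 7 × 44 × 29 = 8932
GM = 8932^(1/3) = 20.7483

GM = 20.7483


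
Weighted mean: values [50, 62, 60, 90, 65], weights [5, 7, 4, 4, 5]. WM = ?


Numerator = 50*5 + 62*7 + 60*4 + 90*4 + 65*5 = 1609
Denominator = 5 + 7 + 4 + 4 + 5 = 25
WM = 1609/25 = 64.3600

WM = 64.3600


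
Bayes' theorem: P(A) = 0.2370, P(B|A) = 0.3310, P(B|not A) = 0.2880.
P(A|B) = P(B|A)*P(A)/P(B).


P(B) = P(B|A)*P(A) + P(B|A')*P(A')
= 0.3310*0.2370 + 0.2880*0.7630
= 0.078447 + 0.219744 = 0.298191
P(A|B) = 0.078447/0.298191 = 0.2631

P(A|B) = 0.2631


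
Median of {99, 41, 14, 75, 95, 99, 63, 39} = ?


Sorted: 14, 39, 41, 63, 75, 95, 99, 99
n = 8 (even)
Middle values: 63 and 75
Median = (63+75)/2 = 69.0000

Median = 69.0000


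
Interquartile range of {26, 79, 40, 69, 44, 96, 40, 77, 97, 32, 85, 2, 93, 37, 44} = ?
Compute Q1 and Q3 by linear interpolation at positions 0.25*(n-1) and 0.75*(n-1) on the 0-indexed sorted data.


Sorted: 2, 26, 32, 37, 40, 40, 44, 44, 69, 77, 79, 85, 93, 96, 97
Q1 (25th %ile) = 38.5000
Q3 (75th %ile) = 82.0000
IQR = 82.0000 - 38.5000 = 43.5000

IQR = 43.5000


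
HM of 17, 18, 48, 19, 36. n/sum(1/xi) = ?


Sum of reciprocals = 1/17 + 1/18 + 1/48 + 1/19 + 1/36 = 0.215622
HM = 5/0.215622 = 23.1888

HM = 23.1888


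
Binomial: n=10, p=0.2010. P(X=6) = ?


C(10,6) = 210
p^6 = 6.594416e-05
(1-p)^4 = 0.407556
P = 210 * 6.594416e-05 * 0.407556 = 0.0056

P(X=6) = 0.0056


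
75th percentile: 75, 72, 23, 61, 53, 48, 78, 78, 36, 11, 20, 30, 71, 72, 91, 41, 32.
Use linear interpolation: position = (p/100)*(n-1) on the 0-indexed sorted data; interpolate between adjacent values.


Sorted: 11, 20, 23, 30, 32, 36, 41, 48, 53, 61, 71, 72, 72, 75, 78, 78, 91
n = 17
Index = 75/100 * 16 = 12.0000
Lower = data[12] = 72, Upper = data[13] = 75
P75 = 72 + 0*(3) = 72.0000

P75 = 72.0000


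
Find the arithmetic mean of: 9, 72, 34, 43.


Sum = 9 + 72 + 34 + 43 = 158
n = 4
Mean = 158/4 = 39.5000

Mean = 39.5000


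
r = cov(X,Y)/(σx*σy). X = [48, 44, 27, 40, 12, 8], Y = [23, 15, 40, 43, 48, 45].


Mean X = 29.8333, Mean Y = 35.6667
SD X = 15.474890, SD Y = 12.242912
Cov = -147.388889
r = -147.388889/(15.474890*12.242912) = -0.7780

r = -0.7780


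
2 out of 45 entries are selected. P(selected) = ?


P = 2/45 = 0.0444

P = 0.0444


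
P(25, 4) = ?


P(25,4) = 25!/21!
= 15511210043330985984000000/51090942171709440000
= 303600

P(25,4) = 303600


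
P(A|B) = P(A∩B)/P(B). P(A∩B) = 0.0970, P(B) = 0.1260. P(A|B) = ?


P(A|B) = 0.0970/0.1260 = 0.7698

P(A|B) = 0.7698


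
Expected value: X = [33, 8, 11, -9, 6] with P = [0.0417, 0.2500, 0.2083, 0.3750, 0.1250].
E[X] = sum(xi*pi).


E[X] = 33*0.0417 + 8*0.2500 + 11*0.2083 - 9*0.3750 + 6*0.1250
= 1.3761 + 2.0000 + 2.2913 - 3.3750 + 0.7500
= 3.0424

E[X] = 3.0424


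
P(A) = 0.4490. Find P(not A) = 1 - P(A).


P(not A) = 1 - 0.4490 = 0.5510

P(not A) = 0.5510


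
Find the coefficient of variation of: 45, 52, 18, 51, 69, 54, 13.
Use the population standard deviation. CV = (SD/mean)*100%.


Mean = 43.1429
SD = 18.7878
CV = (18.7878/43.1429)*100 = 43.5478%

CV = 43.5478%


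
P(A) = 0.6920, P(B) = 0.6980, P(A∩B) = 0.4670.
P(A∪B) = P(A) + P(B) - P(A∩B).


P(A∪B) = 0.6920 + 0.6980 - 0.4670
= 1.3900 - 0.4670
= 0.9230

P(A∪B) = 0.9230


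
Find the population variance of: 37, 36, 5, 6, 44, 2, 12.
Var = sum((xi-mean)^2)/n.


Mean = 20.2857
Squared deviations: 279.3673, 246.9388, 233.6531, 204.0816, 562.3673, 334.3673, 68.6531
Sum = 1929.4286
Variance = 1929.4286/7 = 275.6327

Variance = 275.6327


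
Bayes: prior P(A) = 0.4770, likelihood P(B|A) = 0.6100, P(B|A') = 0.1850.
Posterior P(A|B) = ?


P(B) = P(B|A)*P(A) + P(B|A')*P(A')
= 0.6100*0.4770 + 0.1850*0.5230
= 0.290970 + 0.096755 = 0.387725
P(A|B) = 0.290970/0.387725 = 0.7505

P(A|B) = 0.7505


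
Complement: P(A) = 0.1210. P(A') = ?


P(not A) = 1 - 0.1210 = 0.8790

P(not A) = 0.8790


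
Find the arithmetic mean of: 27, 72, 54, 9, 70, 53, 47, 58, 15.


Sum = 27 + 72 + 54 + 9 + 70 + 53 + 47 + 58 + 15 = 405
n = 9
Mean = 405/9 = 45.0000

Mean = 45.0000


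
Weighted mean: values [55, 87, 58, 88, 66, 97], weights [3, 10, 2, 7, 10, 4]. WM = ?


Numerator = 55*3 + 87*10 + 58*2 + 88*7 + 66*10 + 97*4 = 2815
Denominator = 3 + 10 + 2 + 7 + 10 + 4 = 36
WM = 2815/36 = 78.1944

WM = 78.1944


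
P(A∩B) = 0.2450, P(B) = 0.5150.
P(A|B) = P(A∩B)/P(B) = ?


P(A|B) = 0.2450/0.5150 = 0.4757

P(A|B) = 0.4757


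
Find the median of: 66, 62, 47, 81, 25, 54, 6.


Sorted: 6, 25, 47, 54, 62, 66, 81
n = 7 (odd)
Middle value = 54

Median = 54


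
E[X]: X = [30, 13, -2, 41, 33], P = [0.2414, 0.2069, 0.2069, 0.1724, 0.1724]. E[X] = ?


E[X] = 30*0.2414 + 13*0.2069 - 2*0.2069 + 41*0.1724 + 33*0.1724
= 7.2420 + 2.6897 - 0.4138 + 7.0684 + 5.6892
= 22.2755

E[X] = 22.2755


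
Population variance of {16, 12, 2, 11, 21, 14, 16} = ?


Mean = 13.1429
Squared deviations: 8.1633, 1.3061, 124.1633, 4.5918, 61.7347, 0.7347, 8.1633
Sum = 208.8571
Variance = 208.8571/7 = 29.8367

Variance = 29.8367


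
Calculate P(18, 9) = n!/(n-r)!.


P(18,9) = 18!/9!
= 6402373705728000/362880
= 17643225600

P(18,9) = 17643225600


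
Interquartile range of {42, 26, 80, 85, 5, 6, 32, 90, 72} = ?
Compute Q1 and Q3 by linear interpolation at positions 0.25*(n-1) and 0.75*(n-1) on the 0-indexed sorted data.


Sorted: 5, 6, 26, 32, 42, 72, 80, 85, 90
Q1 (25th %ile) = 26.0000
Q3 (75th %ile) = 80.0000
IQR = 80.0000 - 26.0000 = 54.0000

IQR = 54.0000


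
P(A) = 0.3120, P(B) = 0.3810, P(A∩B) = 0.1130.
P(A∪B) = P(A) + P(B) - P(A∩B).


P(A∪B) = 0.3120 + 0.3810 - 0.1130
= 0.6930 - 0.1130
= 0.5800

P(A∪B) = 0.5800


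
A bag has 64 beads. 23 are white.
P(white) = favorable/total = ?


P = 23/64 = 0.3594

P = 0.3594


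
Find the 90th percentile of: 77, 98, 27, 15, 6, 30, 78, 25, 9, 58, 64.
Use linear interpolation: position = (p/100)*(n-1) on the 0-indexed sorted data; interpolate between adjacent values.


Sorted: 6, 9, 15, 25, 27, 30, 58, 64, 77, 78, 98
n = 11
Index = 90/100 * 10 = 9.0000
Lower = data[9] = 78, Upper = data[10] = 98
P90 = 78 + 0*(20) = 78.0000

P90 = 78.0000


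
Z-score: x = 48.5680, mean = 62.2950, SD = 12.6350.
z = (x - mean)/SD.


z = (48.5680 - 62.2950)/12.6350
= -13.7270/12.6350
= -1.0864

z = -1.0864


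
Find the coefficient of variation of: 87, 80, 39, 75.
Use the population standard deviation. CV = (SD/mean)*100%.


Mean = 70.2500
SD = 18.5388
CV = (18.5388/70.2500)*100 = 26.3898%

CV = 26.3898%


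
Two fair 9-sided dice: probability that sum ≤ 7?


Total outcomes = 9×9 = 81
Favorable (sum ≤ 7): 21
P = 21/81 = 0.2593

P = 0.2593
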